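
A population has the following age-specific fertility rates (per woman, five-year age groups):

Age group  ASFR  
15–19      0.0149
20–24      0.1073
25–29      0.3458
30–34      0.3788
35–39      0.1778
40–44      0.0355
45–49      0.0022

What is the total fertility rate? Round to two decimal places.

5.31

Sum of ASFRs = 0.0149 + 0.1073 + 0.3458 + 0.3788 + 0.1778 + 0.0355 + 0.0022 = 1.0623
TFR = 5 × 1.0623 = 5.3115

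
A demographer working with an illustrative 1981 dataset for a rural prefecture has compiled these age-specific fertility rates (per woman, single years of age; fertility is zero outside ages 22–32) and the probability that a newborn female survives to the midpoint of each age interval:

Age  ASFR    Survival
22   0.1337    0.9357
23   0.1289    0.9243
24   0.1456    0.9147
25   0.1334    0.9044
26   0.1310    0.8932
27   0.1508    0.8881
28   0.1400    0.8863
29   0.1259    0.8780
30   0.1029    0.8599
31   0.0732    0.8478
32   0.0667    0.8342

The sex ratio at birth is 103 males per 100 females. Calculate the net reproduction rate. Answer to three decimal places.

Proportion female at birth = 100 / (100 + 103) = 0.49261.
Each age group contributes 1 × ASFR × survival:
  22: 1 × 0.1337 × 0.9357 = 0.12510
  23: 1 × 0.1289 × 0.9243 = 0.11914
  24: 1 × 0.1456 × 0.9147 = 0.13318
  25: 1 × 0.1334 × 0.9044 = 0.12065
  26: 1 × 0.1310 × 0.8932 = 0.11701
  27: 1 × 0.1508 × 0.8881 = 0.13393
  28: 1 × 0.1400 × 0.8863 = 0.12408
  29: 1 × 0.1259 × 0.8780 = 0.11054
  30: 1 × 0.1029 × 0.8599 = 0.08848
  31: 1 × 0.0732 × 0.8478 = 0.06206
  32: 1 × 0.0667 × 0.8342 = 0.05564
Sum = 1.18981
NRR = 0.49261 × 1.18981 = 0.58611
An NRR under 1 implies long-run decline under these rates.

0.586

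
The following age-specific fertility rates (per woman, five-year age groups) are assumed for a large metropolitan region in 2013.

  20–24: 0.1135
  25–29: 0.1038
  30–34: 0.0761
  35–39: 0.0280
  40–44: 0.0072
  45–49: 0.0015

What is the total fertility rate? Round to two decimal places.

Sum of ASFRs = 0.1135 + 0.1038 + 0.0761 + 0.0280 + 0.0072 + 0.0015 = 0.3301
TFR = 5 × 0.3301 = 1.6505

1.65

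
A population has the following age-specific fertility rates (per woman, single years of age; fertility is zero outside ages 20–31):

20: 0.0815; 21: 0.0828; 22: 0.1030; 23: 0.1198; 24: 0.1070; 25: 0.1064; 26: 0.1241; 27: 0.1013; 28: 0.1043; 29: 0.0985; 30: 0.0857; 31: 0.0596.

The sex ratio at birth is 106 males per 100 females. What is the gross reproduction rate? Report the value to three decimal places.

0.570

Proportion female at birth = 100 / (100 + 106) = 0.48544.
Sum of ASFRs = 0.0815 + 0.0828 + 0.1030 + 0.1198 + 0.1070 + 0.1064 + 0.1241 + 0.1013 + 0.1043 + 0.0985 + 0.0857 + 0.0596 = 1.1740
TFR = 1.174
GRR = 0.48544 × 1.174 = 0.56991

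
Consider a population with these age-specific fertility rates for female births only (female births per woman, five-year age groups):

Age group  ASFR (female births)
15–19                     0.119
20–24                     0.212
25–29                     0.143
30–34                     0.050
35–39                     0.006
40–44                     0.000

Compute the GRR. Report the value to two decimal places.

2.65

Sum of female ASFRs = 0.119 + 0.212 + 0.143 + 0.050 + 0.006 + 0.000 = 0.530
GRR = 5 × 0.530 = 2.65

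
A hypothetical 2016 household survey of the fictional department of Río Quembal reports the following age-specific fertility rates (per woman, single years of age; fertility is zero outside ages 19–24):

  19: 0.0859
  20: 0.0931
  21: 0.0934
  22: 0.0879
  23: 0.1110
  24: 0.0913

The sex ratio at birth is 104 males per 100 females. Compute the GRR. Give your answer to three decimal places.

0.276

Proportion female at birth = 100 / (100 + 104) = 0.49020.
Sum of ASFRs = 0.0859 + 0.0931 + 0.0934 + 0.0879 + 0.1110 + 0.0913 = 0.5626
TFR = 0.5626
GRR = 0.49020 × 0.5626 = 0.27579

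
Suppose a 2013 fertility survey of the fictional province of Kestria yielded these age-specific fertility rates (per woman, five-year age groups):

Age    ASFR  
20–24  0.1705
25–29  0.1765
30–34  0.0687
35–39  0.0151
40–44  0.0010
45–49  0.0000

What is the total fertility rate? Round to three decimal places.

2.159

Sum of ASFRs = 0.1705 + 0.1765 + 0.0687 + 0.0151 + 0.0010 + 0.0000 = 0.4318
TFR = 5 × 0.4318 = 2.159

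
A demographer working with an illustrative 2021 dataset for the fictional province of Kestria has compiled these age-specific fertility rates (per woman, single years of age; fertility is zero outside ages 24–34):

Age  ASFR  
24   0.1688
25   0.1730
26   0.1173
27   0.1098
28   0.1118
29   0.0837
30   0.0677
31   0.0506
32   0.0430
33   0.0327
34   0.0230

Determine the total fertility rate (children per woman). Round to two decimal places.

0.98

Sum of ASFRs = 0.1688 + 0.1730 + 0.1173 + 0.1098 + 0.1118 + 0.0837 + 0.0677 + 0.0506 + 0.0430 + 0.0327 + 0.0230 = 0.9814
TFR = 0.9814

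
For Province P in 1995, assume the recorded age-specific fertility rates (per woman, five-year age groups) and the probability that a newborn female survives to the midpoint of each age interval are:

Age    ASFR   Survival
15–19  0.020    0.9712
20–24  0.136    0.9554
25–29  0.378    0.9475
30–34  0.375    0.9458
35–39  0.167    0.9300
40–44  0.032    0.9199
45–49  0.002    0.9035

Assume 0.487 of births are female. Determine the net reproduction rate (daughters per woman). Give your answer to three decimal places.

Proportion female at birth = 0.487.
Survival-weighted fertility by age (5·fₓ·Sₓ):
  15–19: 5 × 0.020 × 0.9712 = 0.09712
  20–24: 5 × 0.136 × 0.9554 = 0.64967
  25–29: 5 × 0.378 × 0.9475 = 1.79078
  30–34: 5 × 0.375 × 0.9458 = 1.77338
  35–39: 5 × 0.167 × 0.9300 = 0.77655
  40–44: 5 × 0.032 × 0.9199 = 0.14718
  45–49: 5 × 0.002 × 0.9035 = 0.00904
Sum = 5.24372
NRR = 0.487 × 5.24372 = 2.55369

2.554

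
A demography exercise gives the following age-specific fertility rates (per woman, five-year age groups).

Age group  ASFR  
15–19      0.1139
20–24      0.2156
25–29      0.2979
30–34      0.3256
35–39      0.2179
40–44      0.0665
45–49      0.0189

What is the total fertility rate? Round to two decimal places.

Sum of ASFRs = 0.1139 + 0.2156 + 0.2979 + 0.3256 + 0.2179 + 0.0665 + 0.0189 = 1.2563
TFR = 5 × 1.2563 = 6.2815

6.28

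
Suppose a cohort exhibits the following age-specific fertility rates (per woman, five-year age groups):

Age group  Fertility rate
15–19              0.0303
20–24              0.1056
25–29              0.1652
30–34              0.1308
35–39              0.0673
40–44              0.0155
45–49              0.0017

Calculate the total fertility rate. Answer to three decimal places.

2.582

Sum of ASFRs = 0.0303 + 0.1056 + 0.1652 + 0.1308 + 0.0673 + 0.0155 + 0.0017 = 0.5164
TFR = 5 × 0.5164 = 2.582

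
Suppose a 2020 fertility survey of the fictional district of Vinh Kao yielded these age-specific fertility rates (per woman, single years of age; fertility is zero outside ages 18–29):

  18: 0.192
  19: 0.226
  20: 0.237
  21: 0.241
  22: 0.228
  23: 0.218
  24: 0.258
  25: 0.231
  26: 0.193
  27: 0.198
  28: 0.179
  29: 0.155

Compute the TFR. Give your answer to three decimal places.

2.556

Sum of ASFRs = 0.192 + 0.226 + 0.237 + 0.241 + 0.228 + 0.218 + 0.258 + 0.231 + 0.193 + 0.198 + 0.179 + 0.155 = 2.556
TFR = 2.556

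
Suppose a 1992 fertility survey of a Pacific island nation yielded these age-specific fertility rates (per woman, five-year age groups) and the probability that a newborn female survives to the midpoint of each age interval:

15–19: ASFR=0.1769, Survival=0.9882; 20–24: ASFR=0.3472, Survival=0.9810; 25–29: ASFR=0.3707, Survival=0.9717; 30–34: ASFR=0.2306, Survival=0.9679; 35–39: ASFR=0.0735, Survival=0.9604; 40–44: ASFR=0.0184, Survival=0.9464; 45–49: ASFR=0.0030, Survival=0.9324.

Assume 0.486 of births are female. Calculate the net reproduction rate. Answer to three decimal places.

2.891

Proportion female at birth = 0.486.
Weighting each age-specific rate by interval width and survival:
  15–19: 5 × 0.1769 × 0.9882 = 0.87406
  20–24: 5 × 0.3472 × 0.9810 = 1.70302
  25–29: 5 × 0.3707 × 0.9717 = 1.80105
  30–34: 5 × 0.2306 × 0.9679 = 1.11599
  35–39: 5 × 0.0735 × 0.9604 = 0.35295
  40–44: 5 × 0.0184 × 0.9464 = 0.08707
  45–49: 5 × 0.0030 × 0.9324 = 0.01399
Sum = 5.94813
NRR = 0.486 × 5.94813 = 2.89079
An NRR exceeding 1 indicates intrinsic growth under these rates.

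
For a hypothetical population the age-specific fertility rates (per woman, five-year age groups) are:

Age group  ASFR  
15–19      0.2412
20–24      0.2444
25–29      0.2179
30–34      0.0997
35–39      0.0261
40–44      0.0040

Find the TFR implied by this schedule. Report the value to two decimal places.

Sum of ASFRs = 0.2412 + 0.2444 + 0.2179 + 0.0997 + 0.0261 + 0.0040 = 0.8333
TFR = 5 × 0.8333 = 4.1665

4.17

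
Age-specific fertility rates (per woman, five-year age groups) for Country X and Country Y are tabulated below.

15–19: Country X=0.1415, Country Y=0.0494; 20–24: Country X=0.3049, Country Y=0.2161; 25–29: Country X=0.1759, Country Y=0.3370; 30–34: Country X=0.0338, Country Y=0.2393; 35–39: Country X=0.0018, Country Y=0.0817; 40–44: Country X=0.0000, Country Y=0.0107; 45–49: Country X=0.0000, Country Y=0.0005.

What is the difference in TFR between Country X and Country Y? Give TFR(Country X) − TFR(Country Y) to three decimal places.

-1.384

Country X:
  Sum of ASFRs = 0.1415 + 0.3049 + 0.1759 + 0.0338 + 0.0018 + 0.0000 + 0.0000 = 0.6579
  TFR = 5 × 0.6579 = 3.2895
Country Y:
  Sum of ASFRs = 0.0494 + 0.2161 + 0.3370 + 0.2393 + 0.0817 + 0.0107 + 0.0005 = 0.9347
  TFR = 5 × 0.9347 = 4.6735
Difference = 3.2895 − 4.6735 = -1.384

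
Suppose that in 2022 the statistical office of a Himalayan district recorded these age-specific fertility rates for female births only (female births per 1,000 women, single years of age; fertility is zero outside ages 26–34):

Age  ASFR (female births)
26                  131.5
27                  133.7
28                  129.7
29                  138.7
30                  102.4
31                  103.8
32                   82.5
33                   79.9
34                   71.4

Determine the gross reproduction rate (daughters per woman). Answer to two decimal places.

Sum of female ASFRs = 131.5 + 133.7 + 129.7 + 138.7 + 102.4 + 103.8 + 82.5 + 79.9 + 71.4 = 973.6
GRR = 973.6 / 1000 = 0.9736

0.97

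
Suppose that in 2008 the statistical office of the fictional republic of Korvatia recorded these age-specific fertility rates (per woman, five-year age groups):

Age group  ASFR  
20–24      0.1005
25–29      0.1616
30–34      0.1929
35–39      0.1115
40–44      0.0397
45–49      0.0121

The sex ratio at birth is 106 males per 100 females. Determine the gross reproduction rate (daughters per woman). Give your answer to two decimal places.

1.50

Proportion female at birth = 100 / (100 + 106) = 0.48544.
Sum of ASFRs = 0.1005 + 0.1616 + 0.1929 + 0.1115 + 0.0397 + 0.0121 = 0.6183
TFR = 5 × 0.6183 = 3.0915
GRR = 0.48544 × 3.0915 = 1.50074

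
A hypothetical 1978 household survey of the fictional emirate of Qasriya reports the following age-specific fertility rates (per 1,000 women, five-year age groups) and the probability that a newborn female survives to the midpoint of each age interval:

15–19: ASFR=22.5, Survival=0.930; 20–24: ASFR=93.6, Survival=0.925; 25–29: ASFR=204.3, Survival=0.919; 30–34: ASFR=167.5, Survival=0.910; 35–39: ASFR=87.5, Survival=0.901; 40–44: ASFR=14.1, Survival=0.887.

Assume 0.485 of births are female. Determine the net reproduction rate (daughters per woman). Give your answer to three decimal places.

1.307

Proportion female at birth = 0.485.
Each age group contributes 5 × ASFR × survival:
  15–19: 5 × 22.5/1000 × 0.930 = 0.10463
  20–24: 5 × 93.6/1000 × 0.925 = 0.43290
  25–29: 5 × 204.3/1000 × 0.919 = 0.93876
  30–34: 5 × 167.5/1000 × 0.910 = 0.76213
  35–39: 5 × 87.5/1000 × 0.901 = 0.39419
  40–44: 5 × 14.1/1000 × 0.887 = 0.06253
Sum = 2.69514
NRR = 0.485 × 2.69514 = 1.30714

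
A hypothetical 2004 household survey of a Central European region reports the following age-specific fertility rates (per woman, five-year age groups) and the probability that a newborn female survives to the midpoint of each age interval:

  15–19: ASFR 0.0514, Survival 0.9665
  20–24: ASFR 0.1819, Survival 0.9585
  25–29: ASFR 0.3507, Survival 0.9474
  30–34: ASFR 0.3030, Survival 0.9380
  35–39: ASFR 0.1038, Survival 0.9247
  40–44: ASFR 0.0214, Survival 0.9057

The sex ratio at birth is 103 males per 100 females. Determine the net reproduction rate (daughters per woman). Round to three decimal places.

Proportion female at birth = 100 / (100 + 103) = 0.49261.
Weighting each age-specific rate by interval width and survival:
  15–19: 5 × 0.0514 × 0.9665 = 0.24839
  20–24: 5 × 0.1819 × 0.9585 = 0.87176
  25–29: 5 × 0.3507 × 0.9474 = 1.66127
  30–34: 5 × 0.3030 × 0.9380 = 1.42107
  35–39: 5 × 0.1038 × 0.9247 = 0.47992
  40–44: 5 × 0.0214 × 0.9057 = 0.09691
Sum = 4.77932
NRR = 0.49261 × 4.77932 = 2.35434

2.354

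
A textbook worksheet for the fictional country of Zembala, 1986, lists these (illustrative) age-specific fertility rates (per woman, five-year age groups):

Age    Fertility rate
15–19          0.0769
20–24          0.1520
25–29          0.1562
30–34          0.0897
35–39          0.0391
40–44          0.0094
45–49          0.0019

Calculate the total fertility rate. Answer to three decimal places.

2.626

Sum of ASFRs = 0.0769 + 0.1520 + 0.1562 + 0.0897 + 0.0391 + 0.0094 + 0.0019 = 0.5252
TFR = 5 × 0.5252 = 2.626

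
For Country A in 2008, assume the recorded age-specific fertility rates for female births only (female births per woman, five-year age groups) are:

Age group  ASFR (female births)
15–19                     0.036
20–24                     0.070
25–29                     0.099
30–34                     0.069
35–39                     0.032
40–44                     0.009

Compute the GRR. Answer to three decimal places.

Sum of female ASFRs = 0.036 + 0.070 + 0.099 + 0.069 + 0.032 + 0.009 = 0.315
GRR = 5 × 0.315 = 1.575

1.575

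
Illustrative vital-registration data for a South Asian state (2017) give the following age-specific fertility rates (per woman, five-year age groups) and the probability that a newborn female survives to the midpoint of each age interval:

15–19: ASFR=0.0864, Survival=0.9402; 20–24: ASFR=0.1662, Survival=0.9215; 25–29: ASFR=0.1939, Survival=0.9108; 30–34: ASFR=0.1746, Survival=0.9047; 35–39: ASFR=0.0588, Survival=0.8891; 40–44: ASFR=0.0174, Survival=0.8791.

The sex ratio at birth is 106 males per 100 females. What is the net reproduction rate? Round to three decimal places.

1.545

Proportion female at birth = 100 / (100 + 106) = 0.48544.
Per-age-group product (5 × ASFR × survival probability):
  15–19: 5 × 0.0864 × 0.9402 = 0.40617
  20–24: 5 × 0.1662 × 0.9215 = 0.76577
  25–29: 5 × 0.1939 × 0.9108 = 0.88302
  30–34: 5 × 0.1746 × 0.9047 = 0.78980
  35–39: 5 × 0.0588 × 0.8891 = 0.26140
  40–44: 5 × 0.0174 × 0.8791 = 0.07648
Sum = 3.18264
NRR = 0.48544 × 3.18264 = 1.54498
An NRR exceeding 1 indicates intrinsic growth under these rates.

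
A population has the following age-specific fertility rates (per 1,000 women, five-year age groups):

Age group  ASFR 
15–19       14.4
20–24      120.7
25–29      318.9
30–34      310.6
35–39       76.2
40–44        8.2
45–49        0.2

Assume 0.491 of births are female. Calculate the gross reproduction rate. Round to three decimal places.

2.085

Proportion female at birth = 0.491.
Sum of ASFRs = 14.4 + 120.7 + 318.9 + 310.6 + 76.2 + 8.2 + 0.2 = 849.2
TFR = 5 × 849.2 / 1000 = 4.246
GRR = 0.491 × 4.246 = 2.08479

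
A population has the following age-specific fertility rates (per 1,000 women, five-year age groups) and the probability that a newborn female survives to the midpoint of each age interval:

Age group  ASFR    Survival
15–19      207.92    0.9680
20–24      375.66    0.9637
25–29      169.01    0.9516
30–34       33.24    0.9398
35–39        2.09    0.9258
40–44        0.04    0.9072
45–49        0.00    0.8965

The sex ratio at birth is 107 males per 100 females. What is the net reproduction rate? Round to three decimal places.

Proportion female at birth = 100 / (100 + 107) = 0.48309.
Per-age-group product (5 × ASFR × survival probability):
  15–19: 5 × 207.92/1000 × 0.9680 = 1.00633
  20–24: 5 × 375.66/1000 × 0.9637 = 1.81012
  25–29: 5 × 169.01/1000 × 0.9516 = 0.80415
  30–34: 5 × 33.24/1000 × 0.9398 = 0.15619
  35–39: 5 × 2.09/1000 × 0.9258 = 0.00967
  40–44: 5 × 0.04/1000 × 0.9072 = 0.00018
  45–49: 5 × 0.00/1000 × 0.8965 = 0.00000
Sum = 3.78664
NRR = 0.48309 × 3.78664 = 1.82929
With NRR above 1 the population is above replacement fertility.

1.829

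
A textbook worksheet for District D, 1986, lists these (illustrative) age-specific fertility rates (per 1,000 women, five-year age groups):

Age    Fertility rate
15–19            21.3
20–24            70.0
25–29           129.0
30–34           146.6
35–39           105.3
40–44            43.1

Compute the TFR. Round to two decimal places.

Sum of ASFRs = 21.3 + 70.0 + 129.0 + 146.6 + 105.3 + 43.1 = 515.3
TFR = 5 × 515.3 / 1000 = 2.5765

2.58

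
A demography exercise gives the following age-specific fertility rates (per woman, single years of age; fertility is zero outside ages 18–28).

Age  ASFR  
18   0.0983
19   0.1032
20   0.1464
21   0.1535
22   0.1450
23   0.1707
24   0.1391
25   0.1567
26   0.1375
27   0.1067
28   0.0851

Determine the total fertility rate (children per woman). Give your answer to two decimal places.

1.44

Sum of ASFRs = 0.0983 + 0.1032 + 0.1464 + 0.1535 + 0.1450 + 0.1707 + 0.1391 + 0.1567 + 0.1375 + 0.1067 + 0.0851 = 1.4422
TFR = 1.4422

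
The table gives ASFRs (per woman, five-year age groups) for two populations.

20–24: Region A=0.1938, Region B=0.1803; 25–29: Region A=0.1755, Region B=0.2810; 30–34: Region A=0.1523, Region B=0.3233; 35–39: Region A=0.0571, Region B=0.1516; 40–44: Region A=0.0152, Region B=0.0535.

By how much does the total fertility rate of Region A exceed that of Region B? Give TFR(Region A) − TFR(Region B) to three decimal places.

-1.979

Region A:
  Sum of ASFRs = 0.1938 + 0.1755 + 0.1523 + 0.0571 + 0.0152 = 0.5939
  TFR = 5 × 0.5939 = 2.9695
Region B:
  Sum of ASFRs = 0.1803 + 0.2810 + 0.3233 + 0.1516 + 0.0535 = 0.9897
  TFR = 5 × 0.9897 = 4.9485
Difference = 2.9695 − 4.9485 = -1.979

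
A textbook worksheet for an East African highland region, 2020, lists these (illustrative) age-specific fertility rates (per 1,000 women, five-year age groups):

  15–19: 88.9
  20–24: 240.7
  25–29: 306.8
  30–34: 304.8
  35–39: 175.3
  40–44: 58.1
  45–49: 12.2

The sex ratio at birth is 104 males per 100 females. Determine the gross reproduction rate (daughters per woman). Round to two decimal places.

Proportion female at birth = 100 / (100 + 104) = 0.49020.
Sum of ASFRs = 88.9 + 240.7 + 306.8 + 304.8 + 175.3 + 58.1 + 12.2 = 1186.8
TFR = 5 × 1186.8 / 1000 = 5.934
GRR = 0.49020 × 5.934 = 2.90885

2.91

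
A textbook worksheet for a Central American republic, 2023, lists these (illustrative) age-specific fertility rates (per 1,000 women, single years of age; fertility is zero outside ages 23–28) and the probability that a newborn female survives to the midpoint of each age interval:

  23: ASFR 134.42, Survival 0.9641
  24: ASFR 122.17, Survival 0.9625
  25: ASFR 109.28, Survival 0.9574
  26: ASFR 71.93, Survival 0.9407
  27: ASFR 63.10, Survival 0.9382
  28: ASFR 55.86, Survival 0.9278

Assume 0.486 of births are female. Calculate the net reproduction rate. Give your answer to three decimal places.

Proportion female at birth = 0.486.
Each age group contributes 1 × ASFR × survival:
  23: 1 × 134.42/1000 × 0.9641 = 0.12959
  24: 1 × 122.17/1000 × 0.9625 = 0.11759
  25: 1 × 109.28/1000 × 0.9574 = 0.10462
  26: 1 × 71.93/1000 × 0.9407 = 0.06766
  27: 1 × 63.10/1000 × 0.9382 = 0.05920
  28: 1 × 55.86/1000 × 0.9278 = 0.05183
Sum = 0.53049
NRR = 0.486 × 0.53049 = 0.25782
With NRR below 1 the population is below replacement fertility.

0.258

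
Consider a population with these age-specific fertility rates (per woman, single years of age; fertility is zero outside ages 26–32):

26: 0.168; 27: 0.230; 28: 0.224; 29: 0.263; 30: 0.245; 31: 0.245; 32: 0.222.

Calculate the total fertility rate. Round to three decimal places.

1.597

Sum of ASFRs = 0.168 + 0.230 + 0.224 + 0.263 + 0.245 + 0.245 + 0.222 = 1.597
TFR = 1.597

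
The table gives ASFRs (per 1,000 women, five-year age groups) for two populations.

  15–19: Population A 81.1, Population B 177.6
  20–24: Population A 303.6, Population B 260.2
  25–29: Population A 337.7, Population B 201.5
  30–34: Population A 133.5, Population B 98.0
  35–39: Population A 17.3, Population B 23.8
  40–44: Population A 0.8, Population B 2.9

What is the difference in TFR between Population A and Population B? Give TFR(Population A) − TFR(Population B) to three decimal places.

Population A:
  Sum of ASFRs = 81.1 + 303.6 + 337.7 + 133.5 + 17.3 + 0.8 = 874.0
  TFR = 5 × 874.0 / 1000 = 4.37
Population B:
  Sum of ASFRs = 177.6 + 260.2 + 201.5 + 98.0 + 23.8 + 2.9 = 764.0
  TFR = 5 × 764.0 / 1000 = 3.82
Difference = 4.37 − 3.82 = 0.55

0.550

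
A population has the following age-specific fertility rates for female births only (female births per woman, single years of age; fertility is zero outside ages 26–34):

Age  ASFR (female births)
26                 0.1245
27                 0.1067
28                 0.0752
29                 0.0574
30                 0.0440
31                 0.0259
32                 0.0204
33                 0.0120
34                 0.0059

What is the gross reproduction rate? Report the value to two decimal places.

0.47

Sum of female ASFRs = 0.1245 + 0.1067 + 0.0752 + 0.0574 + 0.0440 + 0.0259 + 0.0204 + 0.0120 + 0.0059 = 0.4720
GRR = 0.472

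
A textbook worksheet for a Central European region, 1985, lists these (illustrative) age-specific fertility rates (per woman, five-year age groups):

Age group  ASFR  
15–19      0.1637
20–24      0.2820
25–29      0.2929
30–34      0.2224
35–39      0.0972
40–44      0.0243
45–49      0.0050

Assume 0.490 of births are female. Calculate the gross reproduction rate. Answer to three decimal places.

Proportion female at birth = 0.490.
Sum of ASFRs = 0.1637 + 0.2820 + 0.2929 + 0.2224 + 0.0972 + 0.0243 + 0.0050 = 1.0875
TFR = 5 × 1.0875 = 5.4375
GRR = 0.490 × 5.4375 = 2.66438

2.664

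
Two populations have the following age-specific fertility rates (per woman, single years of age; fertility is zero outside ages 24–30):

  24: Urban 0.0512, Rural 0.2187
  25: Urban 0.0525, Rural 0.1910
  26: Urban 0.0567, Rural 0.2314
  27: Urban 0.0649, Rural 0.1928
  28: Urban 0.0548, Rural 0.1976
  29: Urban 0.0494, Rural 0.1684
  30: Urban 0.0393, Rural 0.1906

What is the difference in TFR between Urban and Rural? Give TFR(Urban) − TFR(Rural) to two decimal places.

-1.02

Urban:
  Sum of ASFRs = 0.0512 + 0.0525 + 0.0567 + 0.0649 + 0.0548 + 0.0494 + 0.0393 = 0.3688
  TFR = 0.3688
Rural:
  Sum of ASFRs = 0.2187 + 0.1910 + 0.2314 + 0.1928 + 0.1976 + 0.1684 + 0.1906 = 1.3905
  TFR = 1.3905
Difference = 0.3688 − 1.3905 = -1.0217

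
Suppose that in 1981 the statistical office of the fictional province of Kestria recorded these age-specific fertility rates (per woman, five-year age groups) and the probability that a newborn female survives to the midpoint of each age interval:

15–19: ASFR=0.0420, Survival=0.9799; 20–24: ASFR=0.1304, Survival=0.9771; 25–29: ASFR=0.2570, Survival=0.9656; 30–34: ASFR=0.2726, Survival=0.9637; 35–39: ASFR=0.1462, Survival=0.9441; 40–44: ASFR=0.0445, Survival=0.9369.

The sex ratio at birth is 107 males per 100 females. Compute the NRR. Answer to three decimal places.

Proportion female at birth = 100 / (100 + 107) = 0.48309.
Per-age-group product (5 × ASFR × survival probability):
  15–19: 5 × 0.0420 × 0.9799 = 0.20578
  20–24: 5 × 0.1304 × 0.9771 = 0.63707
  25–29: 5 × 0.2570 × 0.9656 = 1.24080
  30–34: 5 × 0.2726 × 0.9637 = 1.31352
  35–39: 5 × 0.1462 × 0.9441 = 0.69014
  40–44: 5 × 0.0445 × 0.9369 = 0.20846
Sum = 4.29577
NRR = 0.48309 × 4.29577 = 2.07524

2.075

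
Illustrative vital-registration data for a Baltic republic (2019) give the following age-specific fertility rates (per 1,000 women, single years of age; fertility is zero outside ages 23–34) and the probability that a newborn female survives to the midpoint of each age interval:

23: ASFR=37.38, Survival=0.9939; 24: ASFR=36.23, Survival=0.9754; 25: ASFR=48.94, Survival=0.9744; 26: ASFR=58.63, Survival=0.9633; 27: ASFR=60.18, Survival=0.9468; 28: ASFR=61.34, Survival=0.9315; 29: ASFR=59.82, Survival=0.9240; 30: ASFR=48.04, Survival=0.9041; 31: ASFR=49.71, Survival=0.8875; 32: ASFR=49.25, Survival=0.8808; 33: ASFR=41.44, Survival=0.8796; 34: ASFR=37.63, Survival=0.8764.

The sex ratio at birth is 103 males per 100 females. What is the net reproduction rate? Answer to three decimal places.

Proportion female at birth = 100 / (100 + 103) = 0.49261.
Survival-weighted fertility by age (1·fₓ·Sₓ):
  23: 1 × 37.38/1000 × 0.9939 = 0.03715
  24: 1 × 36.23/1000 × 0.9754 = 0.03534
  25: 1 × 48.94/1000 × 0.9744 = 0.04769
  26: 1 × 58.63/1000 × 0.9633 = 0.05648
  27: 1 × 60.18/1000 × 0.9468 = 0.05698
  28: 1 × 61.34/1000 × 0.9315 = 0.05714
  29: 1 × 59.82/1000 × 0.9240 = 0.05527
  30: 1 × 48.04/1000 × 0.9041 = 0.04343
  31: 1 × 49.71/1000 × 0.8875 = 0.04412
  32: 1 × 49.25/1000 × 0.8808 = 0.04338
  33: 1 × 41.44/1000 × 0.8796 = 0.03645
  34: 1 × 37.63/1000 × 0.8764 = 0.03298
Sum = 0.54641
NRR = 0.49261 × 0.54641 = 0.26917

0.269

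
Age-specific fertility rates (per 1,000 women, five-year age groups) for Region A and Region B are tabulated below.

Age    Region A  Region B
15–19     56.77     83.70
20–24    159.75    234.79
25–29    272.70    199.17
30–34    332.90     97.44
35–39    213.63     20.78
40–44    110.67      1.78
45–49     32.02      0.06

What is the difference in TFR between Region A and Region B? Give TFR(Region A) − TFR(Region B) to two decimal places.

2.70

Region A:
  Sum of ASFRs = 56.77 + 159.75 + 272.70 + 332.90 + 213.63 + 110.67 + 32.02 = 1178.44
  TFR = 5 × 1178.44 / 1000 = 5.8922
Region B:
  Sum of ASFRs = 83.70 + 234.79 + 199.17 + 97.44 + 20.78 + 1.78 + 0.06 = 637.72
  TFR = 5 × 637.72 / 1000 = 3.1886
Difference = 5.8922 − 3.1886 = 2.7036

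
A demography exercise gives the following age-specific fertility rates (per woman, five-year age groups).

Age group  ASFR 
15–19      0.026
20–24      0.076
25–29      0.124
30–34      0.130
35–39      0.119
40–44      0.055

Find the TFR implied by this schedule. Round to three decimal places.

2.650

Sum of ASFRs = 0.026 + 0.076 + 0.124 + 0.130 + 0.119 + 0.055 = 0.530
TFR = 5 × 0.530 = 2.65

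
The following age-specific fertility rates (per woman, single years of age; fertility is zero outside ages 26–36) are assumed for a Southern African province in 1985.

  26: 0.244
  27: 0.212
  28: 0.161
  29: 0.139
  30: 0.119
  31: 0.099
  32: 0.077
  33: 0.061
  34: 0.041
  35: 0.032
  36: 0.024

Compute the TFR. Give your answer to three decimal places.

1.209

Sum of ASFRs = 0.244 + 0.212 + 0.161 + 0.139 + 0.119 + 0.099 + 0.077 + 0.061 + 0.041 + 0.032 + 0.024 = 1.209
TFR = 1.209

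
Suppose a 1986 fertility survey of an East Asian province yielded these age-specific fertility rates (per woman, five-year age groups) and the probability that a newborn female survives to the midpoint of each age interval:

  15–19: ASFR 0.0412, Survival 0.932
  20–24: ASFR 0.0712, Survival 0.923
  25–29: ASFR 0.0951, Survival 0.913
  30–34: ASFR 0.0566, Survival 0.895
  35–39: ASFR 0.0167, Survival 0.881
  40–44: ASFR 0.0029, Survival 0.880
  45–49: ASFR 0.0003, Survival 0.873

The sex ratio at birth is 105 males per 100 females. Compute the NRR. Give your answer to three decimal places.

0.632

Proportion female at birth = 100 / (100 + 105) = 0.48780.
Each age group contributes 5 × ASFR × survival:
  15–19: 5 × 0.0412 × 0.932 = 0.19199
  20–24: 5 × 0.0712 × 0.923 = 0.32859
  25–29: 5 × 0.0951 × 0.913 = 0.43413
  30–34: 5 × 0.0566 × 0.895 = 0.25329
  35–39: 5 × 0.0167 × 0.881 = 0.07356
  40–44: 5 × 0.0029 × 0.880 = 0.01276
  45–49: 5 × 0.0003 × 0.873 = 0.00131
Sum = 1.29563
NRR = 0.48780 × 1.29563 = 0.63201
NRR < 1, so the cohort does not fully replace itself.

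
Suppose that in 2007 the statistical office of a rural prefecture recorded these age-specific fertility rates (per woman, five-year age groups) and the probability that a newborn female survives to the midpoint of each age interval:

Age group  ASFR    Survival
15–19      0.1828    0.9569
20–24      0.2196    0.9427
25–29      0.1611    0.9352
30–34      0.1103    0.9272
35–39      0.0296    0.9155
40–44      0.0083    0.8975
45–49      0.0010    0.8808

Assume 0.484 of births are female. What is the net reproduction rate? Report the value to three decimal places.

Proportion female at birth = 0.484.
Survival-weighted fertility by age (5·fₓ·Sₓ):
  15–19: 5 × 0.1828 × 0.9569 = 0.87461
  20–24: 5 × 0.2196 × 0.9427 = 1.03508
  25–29: 5 × 0.1611 × 0.9352 = 0.75330
  30–34: 5 × 0.1103 × 0.9272 = 0.51135
  35–39: 5 × 0.0296 × 0.9155 = 0.13549
  40–44: 5 × 0.0083 × 0.8975 = 0.03725
  45–49: 5 × 0.0010 × 0.8808 = 0.00440
Sum = 3.35148
NRR = 0.484 × 3.35148 = 1.62212
An NRR exceeding 1 indicates intrinsic growth under these rates.

1.622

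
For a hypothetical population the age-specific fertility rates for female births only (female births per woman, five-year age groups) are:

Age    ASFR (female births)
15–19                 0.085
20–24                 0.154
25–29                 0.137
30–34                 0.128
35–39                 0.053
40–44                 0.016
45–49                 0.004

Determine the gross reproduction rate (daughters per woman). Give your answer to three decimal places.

Sum of female ASFRs = 0.085 + 0.154 + 0.137 + 0.128 + 0.053 + 0.016 + 0.004 = 0.577
GRR = 5 × 0.577 = 2.885

2.885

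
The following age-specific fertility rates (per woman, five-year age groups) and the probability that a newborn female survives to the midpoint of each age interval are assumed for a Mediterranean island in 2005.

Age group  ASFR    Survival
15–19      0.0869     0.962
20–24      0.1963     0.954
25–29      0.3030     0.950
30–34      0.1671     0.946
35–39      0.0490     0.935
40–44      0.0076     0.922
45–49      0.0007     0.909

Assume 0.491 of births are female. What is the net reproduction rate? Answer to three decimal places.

Proportion female at birth = 0.491.
Weighting each age-specific rate by interval width and survival:
  15–19: 5 × 0.0869 × 0.962 = 0.41799
  20–24: 5 × 0.1963 × 0.954 = 0.93635
  25–29: 5 × 0.3030 × 0.950 = 1.43925
  30–34: 5 × 0.1671 × 0.946 = 0.79038
  35–39: 5 × 0.0490 × 0.935 = 0.22908
  40–44: 5 × 0.0076 × 0.922 = 0.03504
  45–49: 5 × 0.0007 × 0.909 = 0.00318
Sum = 3.85127
NRR = 0.491 × 3.85127 = 1.89097

1.891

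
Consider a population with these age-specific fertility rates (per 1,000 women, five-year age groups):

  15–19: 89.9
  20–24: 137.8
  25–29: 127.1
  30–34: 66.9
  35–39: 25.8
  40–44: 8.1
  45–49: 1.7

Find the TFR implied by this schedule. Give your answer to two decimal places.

2.29

Sum of ASFRs = 89.9 + 137.8 + 127.1 + 66.9 + 25.8 + 8.1 + 1.7 = 457.3
TFR = 5 × 457.3 / 1000 = 2.2865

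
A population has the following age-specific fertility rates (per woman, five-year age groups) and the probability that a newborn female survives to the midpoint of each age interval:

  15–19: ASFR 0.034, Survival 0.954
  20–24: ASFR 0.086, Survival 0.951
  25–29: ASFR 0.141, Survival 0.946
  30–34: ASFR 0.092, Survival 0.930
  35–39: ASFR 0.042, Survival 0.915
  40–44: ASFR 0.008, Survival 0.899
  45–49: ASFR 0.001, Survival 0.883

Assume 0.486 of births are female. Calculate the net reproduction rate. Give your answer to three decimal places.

0.923

Proportion female at birth = 0.486.
Per-age-group product (5 × ASFR × survival probability):
  15–19: 5 × 0.034 × 0.954 = 0.16218
  20–24: 5 × 0.086 × 0.951 = 0.40893
  25–29: 5 × 0.141 × 0.946 = 0.66693
  30–34: 5 × 0.092 × 0.930 = 0.42780
  35–39: 5 × 0.042 × 0.915 = 0.19215
  40–44: 5 × 0.008 × 0.899 = 0.03596
  45–49: 5 × 0.001 × 0.883 = 0.00442
Sum = 1.89837
NRR = 0.486 × 1.89837 = 0.92261
An NRR under 1 implies long-run decline under these rates.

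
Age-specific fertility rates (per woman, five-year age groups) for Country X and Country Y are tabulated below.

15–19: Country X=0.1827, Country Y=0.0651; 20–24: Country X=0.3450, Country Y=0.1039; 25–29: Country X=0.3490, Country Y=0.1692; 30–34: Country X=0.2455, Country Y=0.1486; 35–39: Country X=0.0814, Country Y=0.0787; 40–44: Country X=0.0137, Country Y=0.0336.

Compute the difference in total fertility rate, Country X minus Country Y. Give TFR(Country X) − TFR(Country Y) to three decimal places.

Country X:
  Sum of ASFRs = 0.1827 + 0.3450 + 0.3490 + 0.2455 + 0.0814 + 0.0137 = 1.2173
  TFR = 5 × 1.2173 = 6.0865
Country Y:
  Sum of ASFRs = 0.0651 + 0.1039 + 0.1692 + 0.1486 + 0.0787 + 0.0336 = 0.5991
  TFR = 5 × 0.5991 = 2.9955
Difference = 6.0865 − 2.9955 = 3.091

3.091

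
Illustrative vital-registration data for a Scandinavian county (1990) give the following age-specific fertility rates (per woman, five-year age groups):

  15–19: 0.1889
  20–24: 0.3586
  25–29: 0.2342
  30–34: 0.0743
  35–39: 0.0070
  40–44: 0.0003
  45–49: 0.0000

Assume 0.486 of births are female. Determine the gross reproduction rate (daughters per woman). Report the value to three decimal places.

Proportion female at birth = 0.486.
Sum of ASFRs = 0.1889 + 0.3586 + 0.2342 + 0.0743 + 0.0070 + 0.0003 + 0.0000 = 0.8633
TFR = 5 × 0.8633 = 4.3165
GRR = 0.486 × 4.3165 = 2.09782

2.098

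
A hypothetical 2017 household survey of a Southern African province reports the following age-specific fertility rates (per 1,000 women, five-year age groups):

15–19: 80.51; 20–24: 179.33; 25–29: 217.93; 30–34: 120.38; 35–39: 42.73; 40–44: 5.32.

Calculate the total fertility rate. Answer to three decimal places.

Sum of ASFRs = 80.51 + 179.33 + 217.93 + 120.38 + 42.73 + 5.32 = 646.20
TFR = 5 × 646.20 / 1000 = 3.231

3.231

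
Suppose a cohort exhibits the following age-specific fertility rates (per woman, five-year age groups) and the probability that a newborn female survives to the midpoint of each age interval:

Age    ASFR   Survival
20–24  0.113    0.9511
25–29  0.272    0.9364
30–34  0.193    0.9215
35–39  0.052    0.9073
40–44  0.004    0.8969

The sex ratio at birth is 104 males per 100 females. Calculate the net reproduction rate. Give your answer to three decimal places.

Proportion female at birth = 100 / (100 + 104) = 0.49020.
Weighting each age-specific rate by interval width and survival:
  20–24: 5 × 0.113 × 0.9511 = 0.53737
  25–29: 5 × 0.272 × 0.9364 = 1.27350
  30–34: 5 × 0.193 × 0.9215 = 0.88925
  35–39: 5 × 0.052 × 0.9073 = 0.23590
  40–44: 5 × 0.004 × 0.8969 = 0.01794
Sum = 2.95396
NRR = 0.49020 × 2.95396 = 1.44803

1.448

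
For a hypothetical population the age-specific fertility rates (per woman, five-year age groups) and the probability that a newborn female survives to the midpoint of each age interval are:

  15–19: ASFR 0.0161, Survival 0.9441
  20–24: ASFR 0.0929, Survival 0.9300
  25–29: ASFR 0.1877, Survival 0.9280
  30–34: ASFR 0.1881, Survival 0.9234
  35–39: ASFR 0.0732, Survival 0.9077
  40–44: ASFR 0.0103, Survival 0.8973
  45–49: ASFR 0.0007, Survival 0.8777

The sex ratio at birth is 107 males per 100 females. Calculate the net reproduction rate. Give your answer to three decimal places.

1.270

Proportion female at birth = 100 / (100 + 107) = 0.48309.
Per-age-group product (5 × ASFR × survival probability):
  15–19: 5 × 0.0161 × 0.9441 = 0.07600
  20–24: 5 × 0.0929 × 0.9300 = 0.43199
  25–29: 5 × 0.1877 × 0.9280 = 0.87093
  30–34: 5 × 0.1881 × 0.9234 = 0.86846
  35–39: 5 × 0.0732 × 0.9077 = 0.33222
  40–44: 5 × 0.0103 × 0.8973 = 0.04621
  45–49: 5 × 0.0007 × 0.8777 = 0.00307
Sum = 2.62888
NRR = 0.48309 × 2.62888 = 1.26999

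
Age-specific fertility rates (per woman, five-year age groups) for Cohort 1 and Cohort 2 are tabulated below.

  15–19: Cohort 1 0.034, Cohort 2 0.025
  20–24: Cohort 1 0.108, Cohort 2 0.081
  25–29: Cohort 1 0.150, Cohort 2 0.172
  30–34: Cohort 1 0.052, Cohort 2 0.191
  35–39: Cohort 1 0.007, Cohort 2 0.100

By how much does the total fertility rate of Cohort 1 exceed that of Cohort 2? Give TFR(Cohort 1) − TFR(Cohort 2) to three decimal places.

Cohort 1:
  Sum of ASFRs = 0.034 + 0.108 + 0.150 + 0.052 + 0.007 = 0.351
  TFR = 5 × 0.351 = 1.755
Cohort 2:
  Sum of ASFRs = 0.025 + 0.081 + 0.172 + 0.191 + 0.100 = 0.569
  TFR = 5 × 0.569 = 2.845
Difference = 1.755 − 2.845 = -1.09

-1.090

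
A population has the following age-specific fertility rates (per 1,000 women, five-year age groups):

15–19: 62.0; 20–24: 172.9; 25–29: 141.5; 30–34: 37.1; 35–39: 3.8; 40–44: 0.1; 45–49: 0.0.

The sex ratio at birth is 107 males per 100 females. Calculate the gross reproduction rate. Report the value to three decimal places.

Proportion female at birth = 100 / (100 + 107) = 0.48309.
Sum of ASFRs = 62.0 + 172.9 + 141.5 + 37.1 + 3.8 + 0.1 + 0.0 = 417.4
TFR = 5 × 417.4 / 1000 = 2.087
GRR = 0.48309 × 2.087 = 1.00821

1.008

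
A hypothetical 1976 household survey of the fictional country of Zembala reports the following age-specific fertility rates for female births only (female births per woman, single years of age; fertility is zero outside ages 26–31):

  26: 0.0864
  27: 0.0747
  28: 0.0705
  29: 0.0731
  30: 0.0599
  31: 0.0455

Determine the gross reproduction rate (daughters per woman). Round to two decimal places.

0.41

Sum of female ASFRs = 0.0864 + 0.0747 + 0.0705 + 0.0731 + 0.0599 + 0.0455 = 0.4101
GRR = 0.4101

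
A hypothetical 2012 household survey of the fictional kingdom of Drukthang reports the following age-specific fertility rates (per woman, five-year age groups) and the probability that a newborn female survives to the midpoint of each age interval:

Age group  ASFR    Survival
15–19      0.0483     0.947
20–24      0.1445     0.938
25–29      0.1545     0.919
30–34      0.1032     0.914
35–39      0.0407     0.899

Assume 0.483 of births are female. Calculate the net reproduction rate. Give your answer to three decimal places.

1.097

Proportion female at birth = 0.483.
Weighting each age-specific rate by interval width and survival:
  15–19: 5 × 0.0483 × 0.947 = 0.22870
  20–24: 5 × 0.1445 × 0.938 = 0.67771
  25–29: 5 × 0.1545 × 0.919 = 0.70993
  30–34: 5 × 0.1032 × 0.914 = 0.47162
  35–39: 5 × 0.0407 × 0.899 = 0.18295
Sum = 2.27091
NRR = 0.483 × 2.27091 = 1.09685
An NRR exceeding 1 indicates intrinsic growth under these rates.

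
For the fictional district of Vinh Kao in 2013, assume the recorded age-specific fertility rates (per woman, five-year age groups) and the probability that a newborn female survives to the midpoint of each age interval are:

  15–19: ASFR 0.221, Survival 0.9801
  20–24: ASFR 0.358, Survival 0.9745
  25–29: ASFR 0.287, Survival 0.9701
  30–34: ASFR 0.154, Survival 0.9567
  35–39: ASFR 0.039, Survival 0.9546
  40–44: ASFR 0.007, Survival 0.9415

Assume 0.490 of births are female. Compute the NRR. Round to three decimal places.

Proportion female at birth = 0.490.
Survival-weighted fertility by age (5·fₓ·Sₓ):
  15–19: 5 × 0.221 × 0.9801 = 1.08301
  20–24: 5 × 0.358 × 0.9745 = 1.74436
  25–29: 5 × 0.287 × 0.9701 = 1.39209
  30–34: 5 × 0.154 × 0.9567 = 0.73666
  35–39: 5 × 0.039 × 0.9546 = 0.18615
  40–44: 5 × 0.007 × 0.9415 = 0.03295
Sum = 5.17522
NRR = 0.490 × 5.17522 = 2.53586
An NRR exceeding 1 indicates intrinsic growth under these rates.

2.536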